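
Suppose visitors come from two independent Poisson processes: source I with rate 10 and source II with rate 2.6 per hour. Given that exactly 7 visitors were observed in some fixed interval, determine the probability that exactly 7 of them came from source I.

0.1983

Given the total, each event is independently from source I with probability p = λ_I/(λ_I+λ_II) = 10/12.6 ≈ 0.7937.
So K ~ Binomial(7, 10/12.6): P(K = 7) = C(7,7) · (10/12.6)^7 · (2.6/12.6)^0 ≈ 0.1983.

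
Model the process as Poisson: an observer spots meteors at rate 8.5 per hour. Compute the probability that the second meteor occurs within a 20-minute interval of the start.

0.7745

Over the interval, μ = 8.5 × 1/3 ≈ 2.83333 (a 20-minute interval = 1/3 hours).
The second arrival falls in the interval iff at least 2 events occur there: P(S_2 ≤ t) = P(N ≥ 2) = 1 − P(N ≤ 1) ≈ 0.7745.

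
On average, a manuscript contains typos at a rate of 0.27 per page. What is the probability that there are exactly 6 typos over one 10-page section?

Over the interval, μ = 0.27 × 10 = 2.7 (a 10-page section = 10 pages).
P(N = 6) = e^(−μ) μ^6/6! = e^(−2.7) · 2.7^6/720 ≈ 0.0362.

0.0362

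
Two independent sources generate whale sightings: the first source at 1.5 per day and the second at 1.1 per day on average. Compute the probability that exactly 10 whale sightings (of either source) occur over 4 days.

Independent Poisson processes superpose: combined rate λ = 1.5 + 1.1 = 2.6 per day.
Over the interval, μ = 2.6 × 4 = 10.4 (4 days).
P(N = 10) = e^(−10.4) · 10.4^10/10! ≈ 0.1241.

0.1241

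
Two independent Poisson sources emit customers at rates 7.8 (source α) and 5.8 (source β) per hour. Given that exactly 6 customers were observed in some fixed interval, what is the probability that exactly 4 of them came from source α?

0.2952

Given the total, each event is independently from source α with probability p = λ_α/(λ_α+λ_β) = 7.8/13.6 ≈ 0.5735.
So K ~ Binomial(6, 7.8/13.6): P(K = 4) = C(6,4) · (7.8/13.6)^4 · (5.8/13.6)^2 ≈ 0.2952.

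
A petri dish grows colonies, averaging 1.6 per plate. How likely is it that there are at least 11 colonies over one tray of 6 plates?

Over the interval, μ = 1.6 × 6 = 9.6 (a tray of 6 plates = 6 plates).
P(N ≥ 11) = 1 − P(N ≤ 10) = 1 − Σ_{j=0}^{10} e^(−μ) μ^j/j! ≈ 0.3671.

0.3671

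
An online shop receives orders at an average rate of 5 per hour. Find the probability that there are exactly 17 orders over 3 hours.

Over the interval, μ = 5 × 3 = 15 (3 hours).
P(N = 17) = e^(−μ) μ^17/17! = e^(−15) · 15^17/355687428096000 ≈ 0.0847.

0.0847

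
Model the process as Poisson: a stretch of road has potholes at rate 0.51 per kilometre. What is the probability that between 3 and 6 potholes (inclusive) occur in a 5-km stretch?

0.4533

Over the interval, μ = 0.51 × 5 = 2.55 (a 5-km stretch = 5 kilometres).
P(3 ≤ N ≤ 6) = Σ_{j=3}^{6} e^(−2.55) · 2.55^j/j! ≈ 0.4533.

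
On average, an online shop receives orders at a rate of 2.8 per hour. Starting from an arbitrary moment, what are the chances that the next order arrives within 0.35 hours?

0.6247

Inter-arrival times are exponential with rate λ = 2.8 per hour.
P(T ≤ 0.35) = 1 − e^(−λt) = 1 − e^(−2.8 × 0.35) = 1 − e^(−0.98) ≈ 0.6247.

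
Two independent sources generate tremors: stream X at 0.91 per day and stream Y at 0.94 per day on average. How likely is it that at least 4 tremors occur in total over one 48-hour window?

0.5058

Independent Poisson processes superpose: combined rate λ = 0.91 + 0.94 = 1.85 per day.
Over the interval, μ = 1.85 × 2 = 3.7 (a 48-hour window = 2 days).
P(N ≥ 4) = 1 − P(N ≤ 3) ≈ 0.5058.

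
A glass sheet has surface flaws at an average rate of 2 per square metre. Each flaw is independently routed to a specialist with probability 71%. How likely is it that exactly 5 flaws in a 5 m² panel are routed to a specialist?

0.1241

Thinning: the flaws that are routed to a specialist themselves form a Poisson process with rate 0.71 × 2 = 1.42 per square metre.
Over the interval, μ = 1.42 × 5 = 7.1 (a 5 m² panel = 5 square metres).
P(N = 5) = e^(−7.1) · 7.1^5/5! ≈ 0.1241.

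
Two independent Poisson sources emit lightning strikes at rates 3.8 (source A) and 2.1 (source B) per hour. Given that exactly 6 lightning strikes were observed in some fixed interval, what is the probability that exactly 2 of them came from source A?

Given the total, each event is independently from source A with probability p = λ_A/(λ_A+λ_B) = 3.8/5.9 ≈ 0.6441.
So K ~ Binomial(6, 3.8/5.9): P(K = 2) = C(6,2) · (3.8/5.9)^2 · (2.1/5.9)^4 ≈ 0.0999.

0.0999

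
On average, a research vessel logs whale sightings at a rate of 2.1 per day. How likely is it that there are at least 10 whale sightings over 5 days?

Over the interval, μ = 2.1 × 5 = 10.5 (5 days).
P(N ≥ 10) = 1 − P(N ≤ 9) = 1 − Σ_{j=0}^{9} e^(−μ) μ^j/j! ≈ 0.6029.

0.6029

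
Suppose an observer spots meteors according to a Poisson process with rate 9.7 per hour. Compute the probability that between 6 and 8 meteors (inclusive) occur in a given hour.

0.2883

With mean μ = 9.7 per hour,
P(6 ≤ N ≤ 8) = Σ_{j=6}^{8} e^(−9.7) · 9.7^j/j! ≈ 0.2883.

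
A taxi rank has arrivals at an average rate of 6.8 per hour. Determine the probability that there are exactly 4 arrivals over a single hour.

With mean μ = 6.8 per hour,
P(N = 4) = e^(−μ) μ^4/4! = e^(−6.8) · 6.8^4/24 ≈ 0.0992.

0.0992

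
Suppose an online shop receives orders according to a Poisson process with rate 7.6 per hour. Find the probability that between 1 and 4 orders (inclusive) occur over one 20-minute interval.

0.8073

Over the interval, μ = 7.6 × 1/3 ≈ 2.53333 (a 20-minute interval = 1/3 hours).
P(1 ≤ N ≤ 4) = Σ_{j=1}^{4} e^(−2.53333) · 2.53333^j/j! ≈ 0.8073.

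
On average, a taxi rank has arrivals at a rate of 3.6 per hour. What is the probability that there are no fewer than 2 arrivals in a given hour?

0.8743

With mean μ = 3.6 per hour,
P(N ≥ 2) = 1 − P(N ≤ 1) = 1 − Σ_{j=0}^{1} e^(−μ) μ^j/j! ≈ 0.8743.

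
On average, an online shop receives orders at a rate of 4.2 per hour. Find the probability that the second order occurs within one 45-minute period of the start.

0.8222

Over the interval, μ = 4.2 × 0.75 = 3.15 (a 45-minute period = 0.75 hours).
The second arrival falls in the interval iff at least 2 events occur there: P(S_2 ≤ t) = P(N ≥ 2) = 1 − P(N ≤ 1) ≈ 0.8222.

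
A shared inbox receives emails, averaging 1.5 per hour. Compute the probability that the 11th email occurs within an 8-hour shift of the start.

Over the interval, μ = 1.5 × 8 = 12 (an 8-hour shift = 8 hours).
The 11th arrival falls in the interval iff at least 11 events occur there: P(S_11 ≤ t) = P(N ≥ 11) = 1 − P(N ≤ 10) ≈ 0.6528.

0.6528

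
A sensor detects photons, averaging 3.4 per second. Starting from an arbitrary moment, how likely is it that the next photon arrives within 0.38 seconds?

Inter-arrival times are exponential with rate λ = 3.4 per second.
P(T ≤ 0.38) = 1 − e^(−λt) = 1 − e^(−3.4 × 0.38) = 1 − e^(−1.292) ≈ 0.7253.

0.7253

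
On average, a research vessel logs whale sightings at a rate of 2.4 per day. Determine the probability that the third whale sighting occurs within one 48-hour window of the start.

0.8575

Over the interval, μ = 2.4 × 2 = 4.8 (a 48-hour window = 2 days).
The third arrival falls in the interval iff at least 3 events occur there: P(S_3 ≤ t) = P(N ≥ 3) = 1 − P(N ≤ 2) ≈ 0.8575.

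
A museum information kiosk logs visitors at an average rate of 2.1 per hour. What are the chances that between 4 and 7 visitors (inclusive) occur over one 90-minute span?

Over the interval, μ = 2.1 × 1.5 = 3.15 (a 90-minute span = 1.5 hours).
P(4 ≤ N ≤ 7) = Σ_{j=4}^{7} e^(−3.15) · 3.15^j/j! ≈ 0.3709.

0.3709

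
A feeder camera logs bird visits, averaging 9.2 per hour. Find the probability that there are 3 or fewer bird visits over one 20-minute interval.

Over the interval, μ = 9.2 × 1/3 ≈ 3.06667 (a 20-minute interval = 1/3 hours).
P(N ≤ 3) = Σ_{j=0}^{3} e^(−μ) μ^j/j! ≈ 0.6323.

0.6323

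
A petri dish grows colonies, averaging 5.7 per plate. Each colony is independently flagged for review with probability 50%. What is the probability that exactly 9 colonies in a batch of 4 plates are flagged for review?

Thinning: the colonies that are flagged for review themselves form a Poisson process with rate 0.5 × 5.7 = 2.85 per plate.
Over the interval, μ = 2.85 × 4 = 11.4 (a batch of 4 plates = 4 plates).
P(N = 9) = e^(−11.4) · 11.4^9/9! ≈ 0.1003.

0.1003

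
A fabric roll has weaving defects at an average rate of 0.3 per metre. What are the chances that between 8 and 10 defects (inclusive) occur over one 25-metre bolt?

0.3376

Over the interval, μ = 0.3 × 25 = 7.5 (a 25-metre bolt = 25 metres).
P(8 ≤ N ≤ 10) = Σ_{j=8}^{10} e^(−7.5) · 7.5^j/j! ≈ 0.3376.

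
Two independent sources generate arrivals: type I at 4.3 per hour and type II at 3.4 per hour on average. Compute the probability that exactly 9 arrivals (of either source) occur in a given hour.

0.1187

Independent Poisson processes superpose: combined rate λ = 4.3 + 3.4 = 7.7 per hour.
So μ = 7.7.
P(N = 9) = e^(−7.7) · 7.7^9/9! ≈ 0.1187.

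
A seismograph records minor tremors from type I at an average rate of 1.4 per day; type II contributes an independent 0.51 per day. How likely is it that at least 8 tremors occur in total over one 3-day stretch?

0.2198

Independent Poisson processes superpose: combined rate λ = 1.4 + 0.51 = 1.91 per day.
Over the interval, μ = 1.91 × 3 = 5.73 (a 3-day stretch = 3 days).
P(N ≥ 8) = 1 − P(N ≤ 7) ≈ 0.2198.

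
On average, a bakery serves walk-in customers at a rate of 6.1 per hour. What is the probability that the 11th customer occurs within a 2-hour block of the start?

0.6734

Over the interval, μ = 6.1 × 2 = 12.2 (a 2-hour block = 2 hours).
The 11th arrival falls in the interval iff at least 11 events occur there: P(S_11 ≤ t) = P(N ≥ 11) = 1 − P(N ≤ 10) ≈ 0.6734.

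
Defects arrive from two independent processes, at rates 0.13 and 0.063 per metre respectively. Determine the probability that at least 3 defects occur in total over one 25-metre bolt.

0.8598

Independent Poisson processes superpose: combined rate λ = 0.13 + 0.063 = 0.193 per metre.
Over the interval, μ = 0.193 × 25 = 4.825 (a 25-metre bolt = 25 metres).
P(N ≥ 3) = 1 − P(N ≤ 2) ≈ 0.8598.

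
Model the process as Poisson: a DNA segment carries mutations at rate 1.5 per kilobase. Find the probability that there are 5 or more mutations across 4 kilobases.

0.7149

Over the interval, μ = 1.5 × 4 = 6 (4 kilobases).
P(N ≥ 5) = 1 − P(N ≤ 4) = 1 − Σ_{j=0}^{4} e^(−μ) μ^j/j! ≈ 0.7149.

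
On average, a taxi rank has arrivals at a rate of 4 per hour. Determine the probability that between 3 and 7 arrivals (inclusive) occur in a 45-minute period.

Over the interval, μ = 4 × 0.75 = 3 (a 45-minute period = 0.75 hours).
P(3 ≤ N ≤ 7) = Σ_{j=3}^{7} e^(−3) · 3^j/j! ≈ 0.5649.

0.5649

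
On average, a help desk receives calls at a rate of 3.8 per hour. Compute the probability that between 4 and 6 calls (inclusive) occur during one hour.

With mean μ = 3.8 per hour,
P(4 ≤ N ≤ 6) = Σ_{j=4}^{6} e^(−3.8) · 3.8^j/j! ≈ 0.4356.

0.4356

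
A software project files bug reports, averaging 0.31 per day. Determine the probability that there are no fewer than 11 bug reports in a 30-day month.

Over the interval, μ = 0.31 × 30 = 9.3 (a 30-day month = 30 days).
P(N ≥ 11) = 1 − P(N ≤ 10) = 1 − Σ_{j=0}^{10} e^(−μ) μ^j/j! ≈ 0.3301.

0.3301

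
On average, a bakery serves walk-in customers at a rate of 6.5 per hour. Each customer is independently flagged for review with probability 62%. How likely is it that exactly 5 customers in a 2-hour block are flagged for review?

Thinning: the customers that are flagged for review themselves form a Poisson process with rate 0.62 × 6.5 = 4.03 per hour.
Over the interval, μ = 4.03 × 2 = 8.06 (a 2-hour block = 2 hours).
P(N = 5) = e^(−8.06) · 8.06^5/5! ≈ 0.0896.

0.0896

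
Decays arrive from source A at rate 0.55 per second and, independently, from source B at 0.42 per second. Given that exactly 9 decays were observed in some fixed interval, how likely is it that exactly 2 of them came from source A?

Given the total, each event is independently from source A with probability p = λ_A/(λ_A+λ_B) = 0.55/0.97 ≈ 0.5670.
So K ~ Binomial(9, 0.55/0.97): P(K = 2) = C(9,2) · (0.55/0.97)^2 · (0.42/0.97)^7 ≈ 0.0330.

0.0330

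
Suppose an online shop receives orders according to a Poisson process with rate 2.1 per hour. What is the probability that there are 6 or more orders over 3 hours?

Over the interval, μ = 2.1 × 3 = 6.3 (3 hours).
P(N ≥ 6) = 1 − P(N ≤ 5) = 1 − Σ_{j=0}^{5} e^(−μ) μ^j/j! ≈ 0.6012.

0.6012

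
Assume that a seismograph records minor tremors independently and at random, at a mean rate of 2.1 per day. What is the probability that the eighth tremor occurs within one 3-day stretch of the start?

0.2983

Over the interval, μ = 2.1 × 3 = 6.3 (a 3-day stretch = 3 days).
The eighth arrival falls in the interval iff at least 8 events occur there: P(S_8 ≤ t) = P(N ≥ 8) = 1 − P(N ≤ 7) ≈ 0.2983.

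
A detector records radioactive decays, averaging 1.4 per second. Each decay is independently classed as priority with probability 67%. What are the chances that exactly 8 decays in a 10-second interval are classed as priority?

Thinning: the decays that are classed as priority themselves form a Poisson process with rate 0.67 × 1.4 = 0.938 per second.
Over the interval, μ = 0.938 × 10 = 9.38 (a 10-second interval = 10 seconds).
P(N = 8) = e^(−9.38) · 9.38^8/8! ≈ 0.1254.

0.1254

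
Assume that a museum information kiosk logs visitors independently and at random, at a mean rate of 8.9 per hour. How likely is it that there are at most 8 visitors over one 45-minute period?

Over the interval, μ = 8.9 × 0.75 = 6.675 (a 45-minute period = 0.75 hours).
P(N ≤ 8) = Σ_{j=0}^{8} e^(−μ) μ^j/j! ≈ 0.7704.

0.7704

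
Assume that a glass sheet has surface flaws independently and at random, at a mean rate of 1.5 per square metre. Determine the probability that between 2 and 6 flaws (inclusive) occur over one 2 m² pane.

0.7673

Over the interval, μ = 1.5 × 2 = 3 (a 2 m² pane = 2 square metres).
P(2 ≤ N ≤ 6) = Σ_{j=2}^{6} e^(−3) · 3^j/j! ≈ 0.7673.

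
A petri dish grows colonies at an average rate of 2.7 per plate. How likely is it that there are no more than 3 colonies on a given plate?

0.7141

With mean μ = 2.7 per plate,
P(N ≤ 3) = Σ_{j=0}^{3} e^(−μ) μ^j/j! ≈ 0.7141.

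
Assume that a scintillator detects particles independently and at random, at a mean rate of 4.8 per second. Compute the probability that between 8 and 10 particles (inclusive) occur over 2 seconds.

Over the interval, μ = 4.8 × 2 = 9.6 (2 seconds).
P(8 ≤ N ≤ 10) = Σ_{j=8}^{10} e^(−9.6) · 9.6^j/j! ≈ 0.3745.

0.3745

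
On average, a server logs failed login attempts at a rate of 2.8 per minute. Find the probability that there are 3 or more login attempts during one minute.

0.5305

With mean μ = 2.8 per minute,
P(N ≥ 3) = 1 − P(N ≤ 2) = 1 − Σ_{j=0}^{2} e^(−μ) μ^j/j! ≈ 0.5305.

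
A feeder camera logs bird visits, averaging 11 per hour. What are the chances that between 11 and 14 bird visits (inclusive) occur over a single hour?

With mean μ = 11 per hour,
P(11 ≤ N ≤ 14) = Σ_{j=11}^{14} e^(−11) · 11^j/j! ≈ 0.3942.

0.3942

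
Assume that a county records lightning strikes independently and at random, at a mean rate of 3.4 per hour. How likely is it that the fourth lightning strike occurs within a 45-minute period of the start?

0.2532

Over the interval, μ = 3.4 × 0.75 = 2.55 (a 45-minute period = 0.75 hours).
The fourth arrival falls in the interval iff at least 4 events occur there: P(S_4 ≤ t) = P(N ≥ 4) = 1 − P(N ≤ 3) ≈ 0.2532.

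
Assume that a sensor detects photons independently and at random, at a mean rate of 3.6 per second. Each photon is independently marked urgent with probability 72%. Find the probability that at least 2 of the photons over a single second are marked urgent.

Thinning: the photons that are marked urgent themselves form a Poisson process with rate 0.72 × 3.6 = 2.592 per second.
So μ = 2.592.
P(N ≥ 2) = 1 − P(N ≤ 1) ≈ 0.7311.

0.7311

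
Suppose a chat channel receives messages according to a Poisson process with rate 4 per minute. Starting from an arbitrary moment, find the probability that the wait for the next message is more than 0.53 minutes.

0.1200

The wait for the next event is exponential with rate λ = 4 per minute.
P(T > 0.53) = e^(−λt) = e^(−4 × 0.53) = e^(−2.12) ≈ 0.1200.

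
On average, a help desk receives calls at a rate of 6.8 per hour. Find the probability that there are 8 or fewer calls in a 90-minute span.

Over the interval, μ = 6.8 × 1.5 = 10.2 (a 90-minute span = 1.5 hours).
P(N ≤ 8) = Σ_{j=0}^{8} e^(−μ) μ^j/j! ≈ 0.3108.

0.3108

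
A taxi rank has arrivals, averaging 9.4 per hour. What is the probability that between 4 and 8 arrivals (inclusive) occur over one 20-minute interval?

Over the interval, μ = 9.4 × 1/3 ≈ 3.13333 (a 20-minute interval = 1/3 hours).
P(4 ≤ N ≤ 8) = Σ_{j=4}^{8} e^(−3.13333) · 3.13333^j/j! ≈ 0.3776.

0.3776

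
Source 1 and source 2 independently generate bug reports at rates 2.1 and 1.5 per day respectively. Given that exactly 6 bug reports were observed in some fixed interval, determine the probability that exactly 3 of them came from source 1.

Given the total, each event is independently from source 1 with probability p = λ_1/(λ_1+λ_2) = 2.1/3.6 ≈ 0.5833.
So K ~ Binomial(6, 2.1/3.6): P(K = 3) = C(6,3) · (2.1/3.6)^3 · (1.5/3.6)^3 ≈ 0.2872.

0.2872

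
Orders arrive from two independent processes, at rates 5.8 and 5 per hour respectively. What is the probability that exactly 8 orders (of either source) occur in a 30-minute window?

0.0810

Independent Poisson processes superpose: combined rate λ = 5.8 + 5 = 10.8 per hour.
Over the interval, μ = 10.8 × 0.5 = 5.4 (a 30-minute window = 0.5 hours).
P(N = 8) = e^(−5.4) · 5.4^8/8! ≈ 0.0810.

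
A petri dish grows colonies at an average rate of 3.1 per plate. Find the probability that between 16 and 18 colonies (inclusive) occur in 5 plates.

0.2655

Over the interval, μ = 3.1 × 5 = 15.5 (5 plates).
P(16 ≤ N ≤ 18) = Σ_{j=16}^{18} e^(−15.5) · 15.5^j/j! ≈ 0.2655.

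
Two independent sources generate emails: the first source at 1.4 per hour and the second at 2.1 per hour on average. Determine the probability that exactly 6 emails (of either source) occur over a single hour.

Independent Poisson processes superpose: combined rate λ = 1.4 + 2.1 = 3.5 per hour.
So μ = 3.5.
P(N = 6) = e^(−3.5) · 3.5^6/6! ≈ 0.0771.

0.0771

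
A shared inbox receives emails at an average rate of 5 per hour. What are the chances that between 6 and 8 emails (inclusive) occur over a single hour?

0.3159

With mean μ = 5 per hour,
P(6 ≤ N ≤ 8) = Σ_{j=6}^{8} e^(−5) · 5^j/j! ≈ 0.3159.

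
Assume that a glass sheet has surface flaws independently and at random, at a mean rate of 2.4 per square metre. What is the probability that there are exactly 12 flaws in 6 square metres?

0.0925

Over the interval, μ = 2.4 × 6 = 14.4 (6 square metres).
P(N = 12) = e^(−μ) μ^12/12! = e^(−14.4) · 14.4^12/479001600 ≈ 0.0925.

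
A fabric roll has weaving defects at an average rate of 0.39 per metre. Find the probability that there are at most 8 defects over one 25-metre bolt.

Over the interval, μ = 0.39 × 25 = 9.75 (a 25-metre bolt = 25 metres).
P(N ≤ 8) = Σ_{j=0}^{8} e^(−μ) μ^j/j! ≈ 0.3617.

0.3617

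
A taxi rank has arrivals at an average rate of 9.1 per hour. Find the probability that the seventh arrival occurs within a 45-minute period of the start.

Over the interval, μ = 9.1 × 0.75 = 6.825 (a 45-minute period = 0.75 hours).
The seventh arrival falls in the interval iff at least 7 events occur there: P(S_7 ≤ t) = P(N ≥ 7) = 1 − P(N ≤ 6) ≈ 0.5239.

0.5239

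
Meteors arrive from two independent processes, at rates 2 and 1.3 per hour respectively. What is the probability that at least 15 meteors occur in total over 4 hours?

Independent Poisson processes superpose: combined rate λ = 2 + 1.3 = 3.3 per hour.
Over the interval, μ = 3.3 × 4 = 13.2 (4 hours).
P(N ≥ 15) = 1 − P(N ≤ 14) ≈ 0.3454.

0.3454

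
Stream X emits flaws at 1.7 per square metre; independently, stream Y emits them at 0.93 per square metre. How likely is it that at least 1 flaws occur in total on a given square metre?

0.9279

Independent Poisson processes superpose: combined rate λ = 1.7 + 0.93 = 2.63 per square metre.
So μ = 2.63.
P(N ≥ 1) = 1 − P(N ≤ 0) ≈ 0.9279.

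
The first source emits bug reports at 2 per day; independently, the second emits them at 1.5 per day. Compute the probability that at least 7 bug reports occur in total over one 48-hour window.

Independent Poisson processes superpose: combined rate λ = 2 + 1.5 = 3.5 per day.
Over the interval, μ = 3.5 × 2 = 7 (a 48-hour window = 2 days).
P(N ≥ 7) = 1 − P(N ≤ 6) ≈ 0.5503.

0.5503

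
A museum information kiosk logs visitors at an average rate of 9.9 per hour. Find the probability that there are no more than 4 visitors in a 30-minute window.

Over the interval, μ = 9.9 × 0.5 = 4.95 (a 30-minute window = 0.5 hours).
P(N ≤ 4) = Σ_{j=0}^{4} e^(−μ) μ^j/j! ≈ 0.4493.

0.4493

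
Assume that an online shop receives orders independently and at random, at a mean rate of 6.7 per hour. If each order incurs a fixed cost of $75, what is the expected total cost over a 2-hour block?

E[N] = 6.7 × 2 = 13.4 (a 2-hour block = 2 hours); E[cost] = 13.4 × $75 = $1005.

$1005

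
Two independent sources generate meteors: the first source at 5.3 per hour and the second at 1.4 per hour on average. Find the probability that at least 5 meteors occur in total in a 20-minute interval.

0.0762

Independent Poisson processes superpose: combined rate λ = 5.3 + 1.4 = 6.7 per hour.
Over the interval, μ = 6.7 × 1/3 ≈ 2.23333 (a 20-minute interval = 1/3 hours).
P(N ≥ 5) = 1 − P(N ≤ 4) ≈ 0.0762.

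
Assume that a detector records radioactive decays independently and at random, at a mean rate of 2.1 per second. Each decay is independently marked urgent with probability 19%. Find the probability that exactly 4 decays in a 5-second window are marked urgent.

0.0898

Thinning: the decays that are marked urgent themselves form a Poisson process with rate 0.19 × 2.1 = 0.399 per second.
Over the interval, μ = 0.399 × 5 = 1.995 (a 5-second window = 5 seconds).
P(N = 4) = e^(−1.995) · 1.995^4/4! ≈ 0.0898.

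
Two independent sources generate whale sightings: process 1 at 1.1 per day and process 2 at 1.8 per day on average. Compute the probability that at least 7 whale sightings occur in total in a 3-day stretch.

0.7645

Independent Poisson processes superpose: combined rate λ = 1.1 + 1.8 = 2.9 per day.
Over the interval, μ = 2.9 × 3 = 8.7 (a 3-day stretch = 3 days).
P(N ≥ 7) = 1 − P(N ≤ 6) ≈ 0.7645.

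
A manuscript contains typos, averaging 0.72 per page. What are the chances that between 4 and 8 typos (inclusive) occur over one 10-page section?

Over the interval, μ = 0.72 × 10 = 7.2 (a 10-page section = 10 pages).
P(4 ≤ N ≤ 8) = Σ_{j=4}^{8} e^(−7.2) · 7.2^j/j! ≈ 0.6308.

0.6308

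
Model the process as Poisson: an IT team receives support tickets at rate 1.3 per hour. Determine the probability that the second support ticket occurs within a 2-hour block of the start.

Over the interval, μ = 1.3 × 2 = 2.6 (a 2-hour block = 2 hours).
The second arrival falls in the interval iff at least 2 events occur there: P(S_2 ≤ t) = P(N ≥ 2) = 1 − P(N ≤ 1) ≈ 0.7326.

0.7326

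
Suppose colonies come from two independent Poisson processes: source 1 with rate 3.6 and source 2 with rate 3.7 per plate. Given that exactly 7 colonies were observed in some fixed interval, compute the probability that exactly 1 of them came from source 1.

Given the total, each event is independently from source 1 with probability p = λ_1/(λ_1+λ_2) = 3.6/7.3 ≈ 0.4932.
So K ~ Binomial(7, 3.6/7.3): P(K = 1) = C(7,1) · (3.6/7.3)^1 · (3.7/7.3)^6 ≈ 0.0585.

0.0585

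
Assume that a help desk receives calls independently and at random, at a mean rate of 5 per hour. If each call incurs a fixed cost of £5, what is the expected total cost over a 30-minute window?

E[N] = 5 × 0.5 = 2.5 (a 30-minute window = 0.5 hours); E[cost] = 2.5 × £5 = £12.5.

£12.5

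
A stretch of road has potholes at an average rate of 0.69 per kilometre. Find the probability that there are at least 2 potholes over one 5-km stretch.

Over the interval, μ = 0.69 × 5 = 3.45 (a 5-km stretch = 5 kilometres).
P(N ≥ 2) = 1 − P(N ≤ 1) = 1 − Σ_{j=0}^{1} e^(−μ) μ^j/j! ≈ 0.8587.

0.8587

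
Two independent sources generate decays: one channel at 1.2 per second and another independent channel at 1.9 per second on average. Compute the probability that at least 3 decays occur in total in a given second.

0.5988

Independent Poisson processes superpose: combined rate λ = 1.2 + 1.9 = 3.1 per second.
So μ = 3.1.
P(N ≥ 3) = 1 − P(N ≤ 2) ≈ 0.5988.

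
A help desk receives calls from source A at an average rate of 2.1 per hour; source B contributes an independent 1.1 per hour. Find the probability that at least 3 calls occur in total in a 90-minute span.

0.8575

Independent Poisson processes superpose: combined rate λ = 2.1 + 1.1 = 3.2 per hour.
Over the interval, μ = 3.2 × 1.5 = 4.8 (a 90-minute span = 1.5 hours).
P(N ≥ 3) = 1 − P(N ≤ 2) ≈ 0.8575.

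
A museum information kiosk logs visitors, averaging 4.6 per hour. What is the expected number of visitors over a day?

110.4

E[N] = λt = 4.6 × 24 = 110.4 (a day = 24 hours).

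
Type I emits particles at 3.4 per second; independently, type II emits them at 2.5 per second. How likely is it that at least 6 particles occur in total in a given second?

0.5381

Independent Poisson processes superpose: combined rate λ = 3.4 + 2.5 = 5.9 per second.
So μ = 5.9.
P(N ≥ 6) = 1 − P(N ≤ 5) ≈ 0.5381.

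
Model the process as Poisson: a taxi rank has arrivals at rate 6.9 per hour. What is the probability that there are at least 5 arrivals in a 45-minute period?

Over the interval, μ = 6.9 × 0.75 = 5.175 (a 45-minute period = 0.75 hours).
P(N ≥ 5) = 1 − P(N ≤ 4) = 1 − Σ_{j=0}^{4} e^(−μ) μ^j/j! ≈ 0.5897.

0.5897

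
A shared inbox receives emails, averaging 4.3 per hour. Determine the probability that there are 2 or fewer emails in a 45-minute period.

0.3747

Over the interval, μ = 4.3 × 0.75 = 3.225 (a 45-minute period = 0.75 hours).
P(N ≤ 2) = Σ_{j=0}^{2} e^(−μ) μ^j/j! ≈ 0.3747.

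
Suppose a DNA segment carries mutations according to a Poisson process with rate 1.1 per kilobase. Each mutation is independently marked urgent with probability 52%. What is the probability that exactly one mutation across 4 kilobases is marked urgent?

Thinning: the mutations that are marked urgent themselves form a Poisson process with rate 0.52 × 1.1 = 0.572 per kilobase.
Over the interval, μ = 0.572 × 4 = 2.288 (4 kilobases).
P(N = 1) = e^(−2.288) · 2.288^1/1! ≈ 0.2322.

0.2322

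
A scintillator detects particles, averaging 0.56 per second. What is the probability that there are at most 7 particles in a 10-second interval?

Over the interval, μ = 0.56 × 10 = 5.6 (a 10-second interval = 10 seconds).
P(N ≤ 7) = Σ_{j=0}^{7} e^(−μ) μ^j/j! ≈ 0.7970.

0.7970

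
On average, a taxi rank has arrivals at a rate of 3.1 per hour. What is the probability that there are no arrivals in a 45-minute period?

0.0978

Over the interval, μ = 3.1 × 0.75 = 2.325 (a 45-minute period = 0.75 hours).
P(N = 0) = e^(−μ) μ^0/0! = e^(−2.325) · 2.325^0/1 ≈ 0.0978.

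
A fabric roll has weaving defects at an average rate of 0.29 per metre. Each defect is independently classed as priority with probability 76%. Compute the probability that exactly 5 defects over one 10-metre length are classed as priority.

Thinning: the defects that are classed as priority themselves form a Poisson process with rate 0.76 × 0.29 = 0.2204 per metre.
Over the interval, μ = 0.2204 × 10 = 2.204 (a 10-metre length = 10 metres).
P(N = 5) = e^(−2.204) · 2.204^5/5! ≈ 0.0478.

0.0478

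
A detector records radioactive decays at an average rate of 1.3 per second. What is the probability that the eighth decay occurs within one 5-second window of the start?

0.3272

Over the interval, μ = 1.3 × 5 = 6.5 (a 5-second window = 5 seconds).
The eighth arrival falls in the interval iff at least 8 events occur there: P(S_8 ≤ t) = P(N ≥ 8) = 1 − P(N ≤ 7) ≈ 0.3272.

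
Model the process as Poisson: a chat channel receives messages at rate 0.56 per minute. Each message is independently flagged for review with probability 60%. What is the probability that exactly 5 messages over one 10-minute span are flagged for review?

0.1240

Thinning: the messages that are flagged for review themselves form a Poisson process with rate 0.6 × 0.56 = 0.336 per minute.
Over the interval, μ = 0.336 × 10 = 3.36 (a 10-minute span = 10 minutes).
P(N = 5) = e^(−3.36) · 3.36^5/5! ≈ 0.1240.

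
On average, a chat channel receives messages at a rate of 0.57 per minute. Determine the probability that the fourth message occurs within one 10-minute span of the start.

0.8200

Over the interval, μ = 0.57 × 10 = 5.7 (a 10-minute span = 10 minutes).
The fourth arrival falls in the interval iff at least 4 events occur there: P(S_4 ≤ t) = P(N ≥ 4) = 1 − P(N ≤ 3) ≈ 0.8200.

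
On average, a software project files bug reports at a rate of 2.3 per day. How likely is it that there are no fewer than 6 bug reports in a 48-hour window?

Over the interval, μ = 2.3 × 2 = 4.6 (a 48-hour window = 2 days).
P(N ≥ 6) = 1 − P(N ≤ 5) = 1 − Σ_{j=0}^{5} e^(−μ) μ^j/j! ≈ 0.3142.

0.3142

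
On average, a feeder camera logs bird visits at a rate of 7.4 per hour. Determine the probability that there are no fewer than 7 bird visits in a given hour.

With mean μ = 7.4 per hour,
P(N ≥ 7) = 1 − P(N ≤ 6) = 1 − Σ_{j=0}^{6} e^(−μ) μ^j/j! ≈ 0.6080.

0.6080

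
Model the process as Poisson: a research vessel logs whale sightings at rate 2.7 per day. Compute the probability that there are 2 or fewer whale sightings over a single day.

With mean μ = 2.7 per day,
P(N ≤ 2) = Σ_{j=0}^{2} e^(−μ) μ^j/j! ≈ 0.4936.

0.4936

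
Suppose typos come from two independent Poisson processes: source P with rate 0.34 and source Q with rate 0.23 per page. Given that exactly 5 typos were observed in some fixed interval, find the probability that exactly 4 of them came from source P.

0.2554

Given the total, each event is independently from source P with probability p = λ_P/(λ_P+λ_Q) = 0.34/0.57 ≈ 0.5965.
So K ~ Binomial(5, 0.34/0.57): P(K = 4) = C(5,4) · (0.34/0.57)^4 · (0.23/0.57)^1 ≈ 0.2554.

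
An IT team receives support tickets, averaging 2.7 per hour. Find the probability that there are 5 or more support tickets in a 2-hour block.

Over the interval, μ = 2.7 × 2 = 5.4 (a 2-hour block = 2 hours).
P(N ≥ 5) = 1 − P(N ≤ 4) = 1 − Σ_{j=0}^{4} e^(−μ) μ^j/j! ≈ 0.6267.

0.6267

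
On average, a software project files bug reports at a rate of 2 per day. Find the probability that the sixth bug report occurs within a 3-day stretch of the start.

Over the interval, μ = 2 × 3 = 6 (a 3-day stretch = 3 days).
The sixth arrival falls in the interval iff at least 6 events occur there: P(S_6 ≤ t) = P(N ≥ 6) = 1 − P(N ≤ 5) ≈ 0.5543.

0.5543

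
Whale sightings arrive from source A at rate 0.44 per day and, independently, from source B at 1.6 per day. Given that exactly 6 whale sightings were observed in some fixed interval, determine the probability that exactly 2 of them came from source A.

Given the total, each event is independently from source A with probability p = λ_A/(λ_A+λ_B) = 0.44/2.04 ≈ 0.2157.
So K ~ Binomial(6, 0.44/2.04): P(K = 2) = C(6,2) · (0.44/2.04)^2 · (1.6/2.04)^4 ≈ 0.2641.

0.2641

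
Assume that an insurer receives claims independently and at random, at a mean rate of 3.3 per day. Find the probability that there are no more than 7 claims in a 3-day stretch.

0.2294

Over the interval, μ = 3.3 × 3 = 9.9 (a 3-day stretch = 3 days).
P(N ≤ 7) = Σ_{j=0}^{7} e^(−μ) μ^j/j! ≈ 0.2294.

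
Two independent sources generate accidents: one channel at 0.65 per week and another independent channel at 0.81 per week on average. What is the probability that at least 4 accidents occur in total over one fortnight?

Independent Poisson processes superpose: combined rate λ = 0.65 + 0.81 = 1.46 per week.
Over the interval, μ = 1.46 × 2 = 2.92 (a fortnight = 2 weeks).
P(N ≥ 4) = 1 − P(N ≤ 3) ≈ 0.3349.

0.3349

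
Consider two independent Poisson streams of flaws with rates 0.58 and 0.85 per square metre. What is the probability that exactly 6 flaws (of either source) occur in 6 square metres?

0.1041

Independent Poisson processes superpose: combined rate λ = 0.58 + 0.85 = 1.43 per square metre.
Over the interval, μ = 1.43 × 6 = 8.58 (6 square metres).
P(N = 6) = e^(−8.58) · 8.58^6/6! ≈ 0.1041.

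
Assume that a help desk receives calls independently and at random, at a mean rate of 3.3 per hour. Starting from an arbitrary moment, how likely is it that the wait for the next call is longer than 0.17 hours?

0.5706

The wait for the next event is exponential with rate λ = 3.3 per hour.
P(T > 0.17) = e^(−λt) = e^(−3.3 × 0.17) = e^(−0.561) ≈ 0.5706.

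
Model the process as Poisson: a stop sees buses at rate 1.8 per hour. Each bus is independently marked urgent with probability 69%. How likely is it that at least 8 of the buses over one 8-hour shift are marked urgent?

0.7740

Thinning: the buses that are marked urgent themselves form a Poisson process with rate 0.69 × 1.8 = 1.242 per hour.
Over the interval, μ = 1.242 × 8 = 9.936 (an 8-hour shift = 8 hours).
P(N ≥ 8) = 1 − P(N ≤ 7) ≈ 0.7740.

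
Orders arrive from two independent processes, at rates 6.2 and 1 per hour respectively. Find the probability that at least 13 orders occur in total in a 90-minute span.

Independent Poisson processes superpose: combined rate λ = 6.2 + 1 = 7.2 per hour.
Over the interval, μ = 7.2 × 1.5 = 10.8 (a 90-minute span = 1.5 hours).
P(N ≥ 13) = 1 − P(N ≤ 12) ≈ 0.2896.

0.2896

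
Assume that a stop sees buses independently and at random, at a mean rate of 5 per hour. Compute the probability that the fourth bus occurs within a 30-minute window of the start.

0.2424

Over the interval, μ = 5 × 0.5 = 2.5 (a 30-minute window = 0.5 hours).
The fourth arrival falls in the interval iff at least 4 events occur there: P(S_4 ≤ t) = P(N ≥ 4) = 1 − P(N ≤ 3) ≈ 0.2424.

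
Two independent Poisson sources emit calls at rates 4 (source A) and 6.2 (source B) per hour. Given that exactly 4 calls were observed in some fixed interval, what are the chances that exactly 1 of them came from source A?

Given the total, each event is independently from source A with probability p = λ_A/(λ_A+λ_B) = 4/10.2 ≈ 0.3922.
So K ~ Binomial(4, 4/10.2): P(K = 1) = C(4,1) · (4/10.2)^1 · (6.2/10.2)^3 ≈ 0.3523.

0.3523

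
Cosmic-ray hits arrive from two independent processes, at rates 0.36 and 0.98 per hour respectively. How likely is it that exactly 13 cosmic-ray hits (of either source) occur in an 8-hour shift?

Independent Poisson processes superpose: combined rate λ = 0.36 + 0.98 = 1.34 per hour.
Over the interval, μ = 1.34 × 8 = 10.72 (an 8-hour shift = 8 hours).
P(N = 13) = e^(−10.72) · 10.72^13/13! ≈ 0.0876.

0.0876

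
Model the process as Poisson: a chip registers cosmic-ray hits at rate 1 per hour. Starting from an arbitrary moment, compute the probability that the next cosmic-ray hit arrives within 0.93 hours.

Inter-arrival times are exponential with rate λ = 1 per hour.
P(T ≤ 0.93) = 1 − e^(−λt) = 1 − e^(−1 × 0.93) = 1 − e^(−0.93) ≈ 0.6054.

0.6054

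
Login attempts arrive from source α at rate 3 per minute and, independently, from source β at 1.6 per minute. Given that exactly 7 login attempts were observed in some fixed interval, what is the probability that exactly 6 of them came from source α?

Given the total, each event is independently from source α with probability p = λ_α/(λ_α+λ_β) = 3/4.6 ≈ 0.6522.
So K ~ Binomial(7, 3/4.6): P(K = 6) = C(7,6) · (3/4.6)^6 · (1.6/4.6)^1 ≈ 0.1873.

0.1873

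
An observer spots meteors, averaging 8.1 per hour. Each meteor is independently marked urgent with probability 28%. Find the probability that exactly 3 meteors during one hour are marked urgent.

0.2013

Thinning: the meteors that are marked urgent themselves form a Poisson process with rate 0.28 × 8.1 = 2.268 per hour.
So μ = 2.268.
P(N = 3) = e^(−2.268) · 2.268^3/3! ≈ 0.2013.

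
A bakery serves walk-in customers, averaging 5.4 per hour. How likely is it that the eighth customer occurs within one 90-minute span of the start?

0.5609

Over the interval, μ = 5.4 × 1.5 = 8.1 (a 90-minute span = 1.5 hours).
The eighth arrival falls in the interval iff at least 8 events occur there: P(S_8 ≤ t) = P(N ≥ 8) = 1 − P(N ≤ 7) ≈ 0.5609.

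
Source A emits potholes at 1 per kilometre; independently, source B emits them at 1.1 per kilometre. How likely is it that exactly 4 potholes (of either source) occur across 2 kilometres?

Independent Poisson processes superpose: combined rate λ = 1 + 1.1 = 2.1 per kilometre.
Over the interval, μ = 2.1 × 2 = 4.2 (2 kilometres).
P(N = 4) = e^(−4.2) · 4.2^4/4! ≈ 0.1944.

0.1944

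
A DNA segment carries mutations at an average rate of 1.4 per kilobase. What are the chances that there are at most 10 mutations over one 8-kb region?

Over the interval, μ = 1.4 × 8 = 11.2 (an 8-kb region = 8 kilobases).
P(N ≤ 10) = Σ_{j=0}^{10} e^(−μ) μ^j/j! ≈ 0.4362.

0.4362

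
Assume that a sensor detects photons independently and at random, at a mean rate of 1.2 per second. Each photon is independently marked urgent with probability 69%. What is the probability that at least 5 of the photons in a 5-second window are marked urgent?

0.3985

Thinning: the photons that are marked urgent themselves form a Poisson process with rate 0.69 × 1.2 = 0.828 per second.
Over the interval, μ = 0.828 × 5 = 4.14 (a 5-second window = 5 seconds).
P(N ≥ 5) = 1 − P(N ≤ 4) ≈ 0.3985.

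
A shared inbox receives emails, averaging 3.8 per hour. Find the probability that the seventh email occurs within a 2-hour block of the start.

0.6354

Over the interval, μ = 3.8 × 2 = 7.6 (a 2-hour block = 2 hours).
The seventh arrival falls in the interval iff at least 7 events occur there: P(S_7 ≤ t) = P(N ≥ 7) = 1 − P(N ≤ 6) ≈ 0.6354.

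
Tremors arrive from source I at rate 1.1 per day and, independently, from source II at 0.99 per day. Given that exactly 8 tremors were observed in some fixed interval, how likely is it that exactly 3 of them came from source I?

0.1947

Given the total, each event is independently from source I with probability p = λ_I/(λ_I+λ_II) = 1.1/2.09 ≈ 0.5263.
So K ~ Binomial(8, 1.1/2.09): P(K = 3) = C(8,3) · (1.1/2.09)^3 · (0.99/2.09)^5 ≈ 0.1947.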